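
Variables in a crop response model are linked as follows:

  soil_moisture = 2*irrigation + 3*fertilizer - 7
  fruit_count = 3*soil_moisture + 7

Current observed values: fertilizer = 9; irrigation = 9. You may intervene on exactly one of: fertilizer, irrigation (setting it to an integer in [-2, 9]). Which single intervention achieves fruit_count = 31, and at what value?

Intervening on fertilizer: with other inputs at their observed values, fruit_count = 9*fertilizer + 40. Solving for 31 gives fertilizer = -1, within [-2, 9].
Intervening on irrigation: fruit_count = 6*irrigation + 67. Reaching 31 requires irrigation = -6, outside [-2, 9].

set fertilizer = -1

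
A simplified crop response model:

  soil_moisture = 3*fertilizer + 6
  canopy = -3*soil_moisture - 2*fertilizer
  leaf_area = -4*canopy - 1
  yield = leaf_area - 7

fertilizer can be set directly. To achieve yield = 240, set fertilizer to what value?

fertilizer = 4

Substituting into the canopy equation gives canopy = -11*fertilizer - 18.
This gives leaf_area = 44*fertilizer + 71.
Substituting into the yield equation gives yield = 44*fertilizer + 64.
Solve 44*fertilizer + 64 = 240: fertilizer = (240 - 64) / 44 = 4.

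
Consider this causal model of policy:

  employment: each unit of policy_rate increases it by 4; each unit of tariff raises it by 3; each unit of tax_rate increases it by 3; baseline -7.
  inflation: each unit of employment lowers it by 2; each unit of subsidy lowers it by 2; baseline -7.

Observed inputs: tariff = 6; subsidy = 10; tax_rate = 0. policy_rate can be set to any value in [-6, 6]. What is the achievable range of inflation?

Substituting into the employment equation gives employment = 4*policy_rate + 11.
inflation becomes -8*policy_rate - 49.
Linear in policy_rate, so extremes are at the endpoints: policy_rate = -6 gives inflation = -1; policy_rate = 6 gives inflation = -97.

-97 to -1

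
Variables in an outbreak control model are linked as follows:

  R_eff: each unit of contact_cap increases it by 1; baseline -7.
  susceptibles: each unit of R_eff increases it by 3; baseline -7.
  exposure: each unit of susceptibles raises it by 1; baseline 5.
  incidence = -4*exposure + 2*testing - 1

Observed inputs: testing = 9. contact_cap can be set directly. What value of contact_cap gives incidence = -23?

Substituting into the susceptibles equation gives susceptibles = 3*contact_cap - 28.
Substituting into the exposure equation gives exposure = 3*contact_cap - 23.
Substituting into the incidence equation gives incidence = -12*contact_cap + 109.
Solve -12*contact_cap + 109 = -23: contact_cap = (-23 - 109) / -12 = 11.

contact_cap = 11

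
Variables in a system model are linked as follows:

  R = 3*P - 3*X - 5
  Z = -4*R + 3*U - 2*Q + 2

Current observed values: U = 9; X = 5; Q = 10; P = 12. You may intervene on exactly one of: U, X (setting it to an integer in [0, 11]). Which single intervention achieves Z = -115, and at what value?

Intervening on U: Z = 3*U - 82. Reaching -115 requires U = -11, outside [0, 11].
Intervening on X: with other inputs at their observed values, Z = 12*X - 115. Solving for -115 gives X = 0, within [0, 11].

set X = 0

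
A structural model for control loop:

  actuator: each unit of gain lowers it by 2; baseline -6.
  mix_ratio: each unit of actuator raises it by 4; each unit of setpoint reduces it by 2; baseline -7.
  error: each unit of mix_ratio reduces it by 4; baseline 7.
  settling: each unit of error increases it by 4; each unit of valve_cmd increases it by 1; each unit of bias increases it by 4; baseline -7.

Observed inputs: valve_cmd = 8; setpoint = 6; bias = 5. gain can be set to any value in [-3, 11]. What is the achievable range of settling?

Substituting into the mix_ratio equation gives mix_ratio = -8*gain - 43.
So error = 32*gain + 179.
settling becomes 128*gain + 737.
Linear in gain, so extremes are at the endpoints: gain = -3 gives settling = 353; gain = 11 gives settling = 2145.

353 to 2145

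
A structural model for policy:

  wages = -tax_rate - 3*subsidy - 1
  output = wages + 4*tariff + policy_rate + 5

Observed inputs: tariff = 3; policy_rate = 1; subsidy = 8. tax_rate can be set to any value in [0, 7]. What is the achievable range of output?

-14 to -7

Substituting into the wages equation gives wages = -tax_rate - 25.
Substituting into the output equation gives output = -tax_rate - 7.
Linear in tax_rate, so extremes are at the endpoints: tax_rate = 0 gives output = -7; tax_rate = 7 gives output = -14.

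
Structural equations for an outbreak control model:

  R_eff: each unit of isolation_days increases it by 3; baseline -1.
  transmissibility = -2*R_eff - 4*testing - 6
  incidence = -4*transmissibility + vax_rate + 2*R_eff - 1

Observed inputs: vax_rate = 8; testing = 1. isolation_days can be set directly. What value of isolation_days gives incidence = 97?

isolation_days = 2

Substituting into the transmissibility equation gives transmissibility = -6*isolation_days - 8.
incidence becomes 30*isolation_days + 37.
Solve 30*isolation_days + 37 = 97: isolation_days = (97 - 37) / 30 = 2.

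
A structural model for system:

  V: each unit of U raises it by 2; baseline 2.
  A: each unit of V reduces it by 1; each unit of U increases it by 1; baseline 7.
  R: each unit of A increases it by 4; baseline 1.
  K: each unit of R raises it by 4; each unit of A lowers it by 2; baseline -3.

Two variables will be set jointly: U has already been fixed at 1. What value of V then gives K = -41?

V = 11

With U held at 1:
Intervening on V fixes its value directly, overriding its dependence on U.
Substituting into the A equation gives A = -V + 8.
Substituting into the R equation gives R = -4*V + 33.
So K = -14*V + 113.
Solve -14*V + 113 = -41: V = (-41 - 113) / -14 = 11.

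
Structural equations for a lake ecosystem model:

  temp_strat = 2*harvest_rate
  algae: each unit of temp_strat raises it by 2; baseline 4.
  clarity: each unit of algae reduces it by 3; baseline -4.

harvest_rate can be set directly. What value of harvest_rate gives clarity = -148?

harvest_rate = 11

Substituting into the algae equation gives algae = 4*harvest_rate + 4.
clarity becomes -12*harvest_rate - 16.
Solve -12*harvest_rate - 16 = -148: harvest_rate = (-148 + 16) / -12 = 11.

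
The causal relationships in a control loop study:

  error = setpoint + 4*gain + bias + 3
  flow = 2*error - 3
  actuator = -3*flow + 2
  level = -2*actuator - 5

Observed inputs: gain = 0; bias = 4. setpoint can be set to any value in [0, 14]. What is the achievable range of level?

Substituting into the error equation gives error = setpoint + 7.
flow becomes 2*setpoint + 11.
Substituting into the actuator equation gives actuator = -6*setpoint - 31.
level becomes 12*setpoint + 57.
Linear in setpoint, so extremes are at the endpoints: setpoint = 0 gives level = 57; setpoint = 14 gives level = 225.

57 to 225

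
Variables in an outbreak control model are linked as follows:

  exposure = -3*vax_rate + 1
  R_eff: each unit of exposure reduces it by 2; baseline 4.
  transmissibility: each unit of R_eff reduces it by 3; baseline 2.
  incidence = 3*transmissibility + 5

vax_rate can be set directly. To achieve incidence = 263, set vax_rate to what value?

Substituting into the R_eff equation gives R_eff = 6*vax_rate + 2.
Substituting into the transmissibility equation gives transmissibility = -18*vax_rate - 4.
Substituting into the incidence equation gives incidence = -54*vax_rate - 7.
Solve -54*vax_rate - 7 = 263: vax_rate = (263 + 7) / -54 = -5.

vax_rate = -5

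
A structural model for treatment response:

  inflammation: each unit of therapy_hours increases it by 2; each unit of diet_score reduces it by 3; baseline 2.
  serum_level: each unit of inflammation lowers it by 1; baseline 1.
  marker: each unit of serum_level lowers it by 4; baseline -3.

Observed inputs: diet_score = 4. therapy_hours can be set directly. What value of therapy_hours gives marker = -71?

Substituting into the inflammation equation gives inflammation = 2*therapy_hours - 10.
Substituting into the serum_level equation gives serum_level = -2*therapy_hours + 11.
marker becomes 8*therapy_hours - 47.
Solve 8*therapy_hours - 47 = -71: therapy_hours = (-71 + 47) / 8 = -3.

therapy_hours = -3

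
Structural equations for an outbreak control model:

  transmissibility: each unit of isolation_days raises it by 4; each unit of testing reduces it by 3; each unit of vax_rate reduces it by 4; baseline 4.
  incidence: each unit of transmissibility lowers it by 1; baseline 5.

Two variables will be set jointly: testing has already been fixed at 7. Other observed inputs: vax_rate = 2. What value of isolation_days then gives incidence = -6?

isolation_days = 9

With testing held at 7:
Substituting into the transmissibility equation gives transmissibility = 4*isolation_days - 25.
incidence becomes -4*isolation_days + 30.
Solve -4*isolation_days + 30 = -6: isolation_days = (-6 - 30) / -4 = 9.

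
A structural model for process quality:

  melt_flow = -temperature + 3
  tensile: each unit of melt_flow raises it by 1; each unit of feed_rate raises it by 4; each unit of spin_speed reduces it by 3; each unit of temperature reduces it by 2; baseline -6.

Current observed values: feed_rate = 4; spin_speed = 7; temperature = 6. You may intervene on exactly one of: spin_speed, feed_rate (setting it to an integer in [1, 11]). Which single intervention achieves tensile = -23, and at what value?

set spin_speed = 6

Intervening on spin_speed: with other inputs at their observed values, tensile = -3*spin_speed - 5. Solving for -23 gives spin_speed = 6, within [1, 11].
Intervening on feed_rate: tensile = 4*feed_rate - 42. Reaching -23 requires feed_rate = 19/4, not an integer.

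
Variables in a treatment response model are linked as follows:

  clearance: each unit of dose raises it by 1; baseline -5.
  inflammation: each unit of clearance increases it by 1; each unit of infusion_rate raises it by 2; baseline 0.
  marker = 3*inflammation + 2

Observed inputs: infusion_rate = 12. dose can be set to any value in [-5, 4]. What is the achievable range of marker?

44 to 71

Substituting into the inflammation equation gives inflammation = dose + 19.
So marker = 3*dose + 59.
Linear in dose, so extremes are at the endpoints: dose = -5 gives marker = 44; dose = 4 gives marker = 71.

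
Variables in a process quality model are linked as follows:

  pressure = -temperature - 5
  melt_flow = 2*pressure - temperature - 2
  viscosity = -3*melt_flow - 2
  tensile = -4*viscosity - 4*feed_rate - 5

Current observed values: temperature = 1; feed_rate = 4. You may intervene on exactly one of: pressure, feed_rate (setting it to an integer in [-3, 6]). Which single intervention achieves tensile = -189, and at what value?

Intervening on pressure: tensile = 24*pressure - 49. Reaching -189 requires pressure = -35/6, not an integer.
Intervening on feed_rate: with other inputs at their observed values, tensile = -4*feed_rate - 177. Solving for -189 gives feed_rate = 3, within [-3, 6].

set feed_rate = 3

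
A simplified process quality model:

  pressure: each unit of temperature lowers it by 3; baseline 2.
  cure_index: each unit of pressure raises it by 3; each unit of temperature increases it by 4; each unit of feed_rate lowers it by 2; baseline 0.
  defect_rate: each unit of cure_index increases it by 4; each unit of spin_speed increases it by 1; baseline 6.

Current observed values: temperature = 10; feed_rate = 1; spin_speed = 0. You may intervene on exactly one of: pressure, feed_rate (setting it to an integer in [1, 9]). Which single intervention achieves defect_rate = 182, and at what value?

set pressure = 2

Intervening on pressure: with other inputs at their observed values, defect_rate = 12*pressure + 158. Solving for 182 gives pressure = 2, within [1, 9].
Intervening on feed_rate: defect_rate = -8*feed_rate - 170. Reaching 182 requires feed_rate = -44, outside [1, 9].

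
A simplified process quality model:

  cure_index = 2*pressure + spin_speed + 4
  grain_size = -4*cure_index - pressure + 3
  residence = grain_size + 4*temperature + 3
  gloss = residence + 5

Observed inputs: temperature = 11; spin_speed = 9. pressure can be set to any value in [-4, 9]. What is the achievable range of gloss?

-78 to 39

Substituting into the cure_index equation gives cure_index = 2*pressure + 13.
So grain_size = -9*pressure - 49.
residence becomes -9*pressure - 2.
gloss becomes -9*pressure + 3.
Linear in pressure, so extremes are at the endpoints: pressure = -4 gives gloss = 39; pressure = 9 gives gloss = -78.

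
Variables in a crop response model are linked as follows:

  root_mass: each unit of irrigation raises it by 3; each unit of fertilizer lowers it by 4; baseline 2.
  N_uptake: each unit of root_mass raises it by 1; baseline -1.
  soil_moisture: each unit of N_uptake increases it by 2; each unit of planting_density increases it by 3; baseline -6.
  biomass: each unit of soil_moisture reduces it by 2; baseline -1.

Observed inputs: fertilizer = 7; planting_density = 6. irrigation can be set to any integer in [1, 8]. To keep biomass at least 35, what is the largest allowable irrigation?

Substituting into the root_mass equation gives root_mass = 3*irrigation - 26.
Substituting into the N_uptake equation gives N_uptake = 3*irrigation - 27.
soil_moisture becomes 6*irrigation - 42.
Substituting into the biomass equation gives biomass = -12*irrigation + 83.
Require -12*irrigation + 83 ≥ 35, so irrigation ≤ 4.
The largest integer in [1, 8] satisfying this is 4.

irrigation = 4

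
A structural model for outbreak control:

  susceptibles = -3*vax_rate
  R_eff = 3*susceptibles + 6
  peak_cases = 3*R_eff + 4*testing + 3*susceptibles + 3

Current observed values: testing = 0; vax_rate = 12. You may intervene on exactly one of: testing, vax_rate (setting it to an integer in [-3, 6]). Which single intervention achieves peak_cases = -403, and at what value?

set testing = 2

Intervening on testing: with other inputs at their observed values, peak_cases = 4*testing - 411. Solving for -403 gives testing = 2, within [-3, 6].
Intervening on vax_rate: peak_cases = -36*vax_rate + 21. Reaching -403 requires vax_rate = 106/9, not an integer.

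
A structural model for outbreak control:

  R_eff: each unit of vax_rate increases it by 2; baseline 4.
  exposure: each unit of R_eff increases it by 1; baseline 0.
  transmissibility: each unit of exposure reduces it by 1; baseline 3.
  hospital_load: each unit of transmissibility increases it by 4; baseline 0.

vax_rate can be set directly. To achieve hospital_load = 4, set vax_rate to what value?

Substituting into the exposure equation gives exposure = 2*vax_rate + 4.
Substituting into the transmissibility equation gives transmissibility = -2*vax_rate - 1.
Substituting into the hospital_load equation gives hospital_load = -8*vax_rate - 4.
Solve -8*vax_rate - 4 = 4: vax_rate = (4 + 4) / -8 = -1.

vax_rate = -1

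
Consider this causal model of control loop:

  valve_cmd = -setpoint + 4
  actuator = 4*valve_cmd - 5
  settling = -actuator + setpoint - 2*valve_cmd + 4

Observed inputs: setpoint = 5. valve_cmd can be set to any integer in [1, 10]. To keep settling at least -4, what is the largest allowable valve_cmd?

valve_cmd = 3

Intervening on valve_cmd fixes its value directly, overriding its dependence on setpoint.
Substituting into the settling equation gives settling = -6*valve_cmd + 14.
Require -6*valve_cmd + 14 ≥ -4, so valve_cmd ≤ 3.
The largest integer in [1, 10] satisfying this is 3.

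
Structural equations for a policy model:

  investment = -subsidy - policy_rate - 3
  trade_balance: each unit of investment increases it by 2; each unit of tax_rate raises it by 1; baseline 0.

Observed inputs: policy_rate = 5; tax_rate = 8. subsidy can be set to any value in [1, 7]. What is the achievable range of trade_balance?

-22 to -10

Substituting into the investment equation gives investment = -subsidy - 8.
This gives trade_balance = -2*subsidy - 8.
Linear in subsidy, so extremes are at the endpoints: subsidy = 1 gives trade_balance = -10; subsidy = 7 gives trade_balance = -22.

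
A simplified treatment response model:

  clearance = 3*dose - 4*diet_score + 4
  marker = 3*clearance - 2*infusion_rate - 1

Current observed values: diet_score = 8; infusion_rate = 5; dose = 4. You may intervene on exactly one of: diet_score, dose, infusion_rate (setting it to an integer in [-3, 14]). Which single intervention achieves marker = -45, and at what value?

set infusion_rate = -2

Intervening on diet_score: marker = -12*diet_score + 37. Reaching -45 requires diet_score = 41/6, not an integer.
Intervening on dose: marker = 9*dose - 95. Reaching -45 requires dose = 50/9, not an integer.
Intervening on infusion_rate: with other inputs at their observed values, marker = -2*infusion_rate - 49. Solving for -45 gives infusion_rate = -2, within [-3, 14].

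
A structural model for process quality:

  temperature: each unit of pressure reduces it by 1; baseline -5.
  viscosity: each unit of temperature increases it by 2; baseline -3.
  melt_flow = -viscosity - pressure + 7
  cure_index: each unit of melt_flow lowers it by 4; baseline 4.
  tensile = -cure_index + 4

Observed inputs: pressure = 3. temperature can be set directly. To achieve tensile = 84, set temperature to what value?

Intervening on temperature fixes its value directly, overriding its dependence on pressure.
Substituting into the melt_flow equation gives melt_flow = -2*temperature + 7.
cure_index becomes 8*temperature - 24.
Substituting into the tensile equation gives tensile = -8*temperature + 28.
Solve -8*temperature + 28 = 84: temperature = (84 - 28) / -8 = -7.

temperature = -7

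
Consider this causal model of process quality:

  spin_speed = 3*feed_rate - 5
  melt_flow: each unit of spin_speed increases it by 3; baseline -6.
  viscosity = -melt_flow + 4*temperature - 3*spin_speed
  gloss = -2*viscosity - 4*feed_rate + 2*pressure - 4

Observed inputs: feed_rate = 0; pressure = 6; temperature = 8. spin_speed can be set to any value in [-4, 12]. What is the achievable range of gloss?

-116 to 76

Intervening on spin_speed fixes its value directly, overriding its dependence on feed_rate.
Substituting into the viscosity equation gives viscosity = -6*spin_speed + 38.
gloss becomes 12*spin_speed - 68.
Linear in spin_speed, so extremes are at the endpoints: spin_speed = -4 gives gloss = -116; spin_speed = 12 gives gloss = 76.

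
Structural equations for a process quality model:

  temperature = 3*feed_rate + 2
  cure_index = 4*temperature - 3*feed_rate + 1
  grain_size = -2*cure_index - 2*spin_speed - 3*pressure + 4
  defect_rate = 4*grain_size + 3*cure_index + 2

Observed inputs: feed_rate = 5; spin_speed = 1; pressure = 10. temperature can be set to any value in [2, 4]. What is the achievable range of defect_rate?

-120 to -80

Intervening on temperature fixes its value directly, overriding its dependence on feed_rate.
Substituting into the cure_index equation gives cure_index = 4*temperature - 14.
Substituting into the grain_size equation gives grain_size = -8*temperature.
Substituting into the defect_rate equation gives defect_rate = -20*temperature - 40.
Linear in temperature, so extremes are at the endpoints: temperature = 2 gives defect_rate = -80; temperature = 4 gives defect_rate = -120.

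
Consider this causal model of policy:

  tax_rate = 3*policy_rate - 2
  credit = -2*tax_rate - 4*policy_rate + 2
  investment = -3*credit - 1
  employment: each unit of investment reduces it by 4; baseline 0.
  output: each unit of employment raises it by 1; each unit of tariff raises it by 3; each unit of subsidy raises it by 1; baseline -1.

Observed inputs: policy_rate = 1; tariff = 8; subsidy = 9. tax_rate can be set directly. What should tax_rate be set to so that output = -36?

tax_rate = 2

Intervening on tax_rate fixes its value directly, overriding its dependence on policy_rate.
Substituting into the credit equation gives credit = -2*tax_rate - 2.
Substituting into the investment equation gives investment = 6*tax_rate + 5.
Substituting into the employment equation gives employment = -24*tax_rate - 20.
Substituting into the output equation gives output = -24*tax_rate + 12.
Solve -24*tax_rate + 12 = -36: tax_rate = (-36 - 12) / -24 = 2.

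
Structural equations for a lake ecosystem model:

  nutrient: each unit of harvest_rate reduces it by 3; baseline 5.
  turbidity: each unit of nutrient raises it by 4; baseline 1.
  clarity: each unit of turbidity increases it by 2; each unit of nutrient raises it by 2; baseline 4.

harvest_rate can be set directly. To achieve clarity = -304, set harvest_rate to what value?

Substituting into the turbidity equation gives turbidity = -12*harvest_rate + 21.
So clarity = -30*harvest_rate + 56.
Solve -30*harvest_rate + 56 = -304: harvest_rate = (-304 - 56) / -30 = 12.

harvest_rate = 12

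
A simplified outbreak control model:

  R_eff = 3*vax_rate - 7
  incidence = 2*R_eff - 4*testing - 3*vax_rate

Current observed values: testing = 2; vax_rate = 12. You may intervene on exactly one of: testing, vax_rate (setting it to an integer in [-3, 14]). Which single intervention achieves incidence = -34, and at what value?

Intervening on testing: with other inputs at their observed values, incidence = -4*testing + 22. Solving for -34 gives testing = 14, within [-3, 14].
Intervening on vax_rate: incidence = 3*vax_rate - 22. Reaching -34 requires vax_rate = -4, outside [-3, 14].

set testing = 14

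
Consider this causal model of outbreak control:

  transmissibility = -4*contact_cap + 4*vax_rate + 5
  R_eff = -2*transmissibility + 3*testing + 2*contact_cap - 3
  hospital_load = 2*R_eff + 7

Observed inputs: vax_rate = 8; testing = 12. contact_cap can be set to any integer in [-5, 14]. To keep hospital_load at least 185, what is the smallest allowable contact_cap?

contact_cap = 13

Substituting into the transmissibility equation gives transmissibility = -4*contact_cap + 37.
So R_eff = 10*contact_cap - 41.
Substituting into the hospital_load equation gives hospital_load = 20*contact_cap - 75.
Require 20*contact_cap - 75 ≥ 185, so contact_cap ≥ 13.
The smallest integer in [-5, 14] satisfying this is 13.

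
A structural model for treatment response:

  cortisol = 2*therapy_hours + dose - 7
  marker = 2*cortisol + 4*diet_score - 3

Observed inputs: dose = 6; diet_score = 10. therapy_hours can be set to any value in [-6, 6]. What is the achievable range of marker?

11 to 59

Substituting into the cortisol equation gives cortisol = 2*therapy_hours - 1.
So marker = 4*therapy_hours + 35.
Linear in therapy_hours, so extremes are at the endpoints: therapy_hours = -6 gives marker = 11; therapy_hours = 6 gives marker = 59.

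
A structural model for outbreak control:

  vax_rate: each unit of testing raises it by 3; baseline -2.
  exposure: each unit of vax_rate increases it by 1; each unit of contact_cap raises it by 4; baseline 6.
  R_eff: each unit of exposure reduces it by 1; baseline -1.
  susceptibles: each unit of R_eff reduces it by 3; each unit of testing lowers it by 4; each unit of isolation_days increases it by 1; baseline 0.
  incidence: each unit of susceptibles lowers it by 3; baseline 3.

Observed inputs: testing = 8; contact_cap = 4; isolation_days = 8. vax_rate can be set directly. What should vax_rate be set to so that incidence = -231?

vax_rate = 11

Intervening on vax_rate fixes its value directly, overriding its dependence on testing.
Substituting into the exposure equation gives exposure = vax_rate + 22.
Substituting into the R_eff equation gives R_eff = -vax_rate - 23.
So susceptibles = 3*vax_rate + 45.
Substituting into the incidence equation gives incidence = -9*vax_rate - 132.
Solve -9*vax_rate - 132 = -231: vax_rate = (-231 + 132) / -9 = 11.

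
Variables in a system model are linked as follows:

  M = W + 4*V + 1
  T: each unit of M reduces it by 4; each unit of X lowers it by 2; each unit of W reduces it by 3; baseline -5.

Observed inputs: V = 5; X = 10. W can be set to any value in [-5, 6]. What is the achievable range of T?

Substituting into the M equation gives M = W + 21.
So T = -7*W - 109.
Linear in W, so extremes are at the endpoints: W = -5 gives T = -74; W = 6 gives T = -151.

-151 to -74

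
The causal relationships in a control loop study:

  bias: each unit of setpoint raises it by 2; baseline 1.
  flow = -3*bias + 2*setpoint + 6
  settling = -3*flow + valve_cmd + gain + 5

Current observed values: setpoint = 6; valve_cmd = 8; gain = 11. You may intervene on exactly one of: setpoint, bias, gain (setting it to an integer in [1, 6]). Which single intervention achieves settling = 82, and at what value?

Intervening on setpoint: settling = 12*setpoint + 15. Reaching 82 requires setpoint = 67/12, not an integer.
Intervening on bias: settling = 9*bias - 30. Reaching 82 requires bias = 112/9, not an integer.
Intervening on gain: with other inputs at their observed values, settling = gain + 76. Solving for 82 gives gain = 6, within [1, 6].

set gain = 6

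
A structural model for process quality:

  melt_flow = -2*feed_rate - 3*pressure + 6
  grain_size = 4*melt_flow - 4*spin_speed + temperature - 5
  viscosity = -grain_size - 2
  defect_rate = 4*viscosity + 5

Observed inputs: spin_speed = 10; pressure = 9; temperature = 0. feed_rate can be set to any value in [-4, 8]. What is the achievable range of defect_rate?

385 to 769

Substituting into the melt_flow equation gives melt_flow = -2*feed_rate - 21.
Substituting into the grain_size equation gives grain_size = -8*feed_rate - 129.
viscosity becomes 8*feed_rate + 127.
Substituting into the defect_rate equation gives defect_rate = 32*feed_rate + 513.
Linear in feed_rate, so extremes are at the endpoints: feed_rate = -4 gives defect_rate = 385; feed_rate = 8 gives defect_rate = 769.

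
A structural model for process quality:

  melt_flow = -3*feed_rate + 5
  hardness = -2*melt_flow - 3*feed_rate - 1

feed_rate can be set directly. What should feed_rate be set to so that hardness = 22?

feed_rate = 11

Substituting into the hardness equation gives hardness = 3*feed_rate - 11.
Solve 3*feed_rate - 11 = 22: feed_rate = (22 + 11) / 3 = 11.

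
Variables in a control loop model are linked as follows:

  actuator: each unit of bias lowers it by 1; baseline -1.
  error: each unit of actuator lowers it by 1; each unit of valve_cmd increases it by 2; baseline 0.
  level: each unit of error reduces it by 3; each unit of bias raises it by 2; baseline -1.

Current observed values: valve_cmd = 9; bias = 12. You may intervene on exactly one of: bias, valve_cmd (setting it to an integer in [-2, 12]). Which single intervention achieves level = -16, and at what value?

Intervening on bias: level = -bias - 58. Reaching -16 requires bias = -42, outside [-2, 12].
Intervening on valve_cmd: with other inputs at their observed values, level = -6*valve_cmd - 16. Solving for -16 gives valve_cmd = 0, within [-2, 12].

set valve_cmd = 0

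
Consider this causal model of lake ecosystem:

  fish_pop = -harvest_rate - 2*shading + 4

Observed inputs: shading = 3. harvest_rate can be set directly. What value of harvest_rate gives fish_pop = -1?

harvest_rate = -1

Substituting into the fish_pop equation gives fish_pop = -harvest_rate - 2.
Solve -harvest_rate - 2 = -1: harvest_rate = (-1 + 2) / -1 = -1.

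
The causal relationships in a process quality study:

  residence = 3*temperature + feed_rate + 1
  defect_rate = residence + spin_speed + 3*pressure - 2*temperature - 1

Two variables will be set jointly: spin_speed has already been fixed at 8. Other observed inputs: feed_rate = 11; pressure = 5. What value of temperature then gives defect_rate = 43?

With spin_speed held at 8:
Substituting into the residence equation gives residence = 3*temperature + 12.
Substituting into the defect_rate equation gives defect_rate = temperature + 34.
Solve temperature + 34 = 43: temperature = (43 - 34) / 1 = 9.

temperature = 9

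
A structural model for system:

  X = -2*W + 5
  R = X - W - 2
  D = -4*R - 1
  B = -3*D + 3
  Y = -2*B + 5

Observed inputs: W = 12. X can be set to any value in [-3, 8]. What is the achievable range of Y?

137 to 401

Intervening on X fixes its value directly, overriding its dependence on W.
Substituting into the R equation gives R = X - 14.
D becomes -4*X + 55.
Substituting into the B equation gives B = 12*X - 162.
This gives Y = -24*X + 329.
Linear in X, so extremes are at the endpoints: X = -3 gives Y = 401; X = 8 gives Y = 137.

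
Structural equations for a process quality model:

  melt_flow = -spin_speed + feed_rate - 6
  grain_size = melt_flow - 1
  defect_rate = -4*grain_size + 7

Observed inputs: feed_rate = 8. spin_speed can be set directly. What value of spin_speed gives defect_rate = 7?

spin_speed = 1

Substituting into the melt_flow equation gives melt_flow = -spin_speed + 2.
Substituting into the grain_size equation gives grain_size = -spin_speed + 1.
So defect_rate = 4*spin_speed + 3.
Solve 4*spin_speed + 3 = 7: spin_speed = (7 - 3) / 4 = 1.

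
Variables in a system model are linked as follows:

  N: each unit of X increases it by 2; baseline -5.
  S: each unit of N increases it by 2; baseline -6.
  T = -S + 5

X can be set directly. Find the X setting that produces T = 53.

Substituting into the S equation gives S = 4*X - 16.
T becomes -4*X + 21.
Solve -4*X + 21 = 53: X = (53 - 21) / -4 = -8.

X = -8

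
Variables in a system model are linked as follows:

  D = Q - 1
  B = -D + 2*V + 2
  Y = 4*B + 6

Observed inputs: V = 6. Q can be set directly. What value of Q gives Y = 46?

Substituting into the B equation gives B = -Q + 15.
Substituting into the Y equation gives Y = -4*Q + 66.
Solve -4*Q + 66 = 46: Q = (46 - 66) / -4 = 5.

Q = 5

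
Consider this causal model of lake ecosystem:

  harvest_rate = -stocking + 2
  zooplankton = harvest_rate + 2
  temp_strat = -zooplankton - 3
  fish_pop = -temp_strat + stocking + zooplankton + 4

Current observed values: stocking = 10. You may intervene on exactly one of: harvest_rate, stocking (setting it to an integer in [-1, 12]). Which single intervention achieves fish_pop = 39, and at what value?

set harvest_rate = 9

Intervening on harvest_rate: with other inputs at their observed values, fish_pop = 2*harvest_rate + 21. Solving for 39 gives harvest_rate = 9, within [-1, 12].
Intervening on stocking: fish_pop = -stocking + 15. Reaching 39 requires stocking = -24, outside [-1, 12].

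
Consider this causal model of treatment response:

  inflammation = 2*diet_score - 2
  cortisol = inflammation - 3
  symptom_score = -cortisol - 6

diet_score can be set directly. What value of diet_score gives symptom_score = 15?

diet_score = -8

Substituting into the cortisol equation gives cortisol = 2*diet_score - 5.
This gives symptom_score = -2*diet_score - 1.
Solve -2*diet_score - 1 = 15: diet_score = (15 + 1) / -2 = -8.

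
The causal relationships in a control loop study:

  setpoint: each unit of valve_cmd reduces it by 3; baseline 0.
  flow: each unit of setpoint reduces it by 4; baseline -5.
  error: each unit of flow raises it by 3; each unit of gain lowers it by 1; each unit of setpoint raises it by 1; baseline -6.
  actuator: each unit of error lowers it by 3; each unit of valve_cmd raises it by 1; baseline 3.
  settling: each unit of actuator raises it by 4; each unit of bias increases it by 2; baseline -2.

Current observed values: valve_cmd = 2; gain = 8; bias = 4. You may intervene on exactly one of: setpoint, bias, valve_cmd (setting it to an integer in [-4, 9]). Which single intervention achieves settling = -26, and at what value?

Intervening on setpoint: settling = 132*setpoint + 374. Reaching -26 requires setpoint = -100/33, not an integer.
Intervening on bias: settling = 2*bias - 426. Reaching -26 requires bias = 200, outside [-4, 9].
Intervening on valve_cmd: with other inputs at their observed values, settling = -392*valve_cmd + 366. Solving for -26 gives valve_cmd = 1, within [-4, 9].

set valve_cmd = 1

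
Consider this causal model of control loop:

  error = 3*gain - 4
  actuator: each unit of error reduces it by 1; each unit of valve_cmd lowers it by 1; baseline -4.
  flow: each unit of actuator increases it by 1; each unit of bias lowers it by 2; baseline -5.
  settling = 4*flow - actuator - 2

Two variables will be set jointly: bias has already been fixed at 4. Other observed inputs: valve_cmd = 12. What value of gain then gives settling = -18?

gain = -8

With bias held at 4:
Substituting into the actuator equation gives actuator = -3*gain - 12.
flow becomes -3*gain - 25.
Substituting into the settling equation gives settling = -9*gain - 90.
Solve -9*gain - 90 = -18: gain = (-18 + 90) / -9 = -8.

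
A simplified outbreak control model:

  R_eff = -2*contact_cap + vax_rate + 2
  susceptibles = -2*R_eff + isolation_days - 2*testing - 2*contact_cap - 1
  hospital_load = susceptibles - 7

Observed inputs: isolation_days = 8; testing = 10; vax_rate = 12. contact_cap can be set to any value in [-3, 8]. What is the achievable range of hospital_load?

-54 to -32

Substituting into the R_eff equation gives R_eff = -2*contact_cap + 14.
Substituting into the susceptibles equation gives susceptibles = 2*contact_cap - 41.
Substituting into the hospital_load equation gives hospital_load = 2*contact_cap - 48.
Linear in contact_cap, so extremes are at the endpoints: contact_cap = -3 gives hospital_load = -54; contact_cap = 8 gives hospital_load = -32.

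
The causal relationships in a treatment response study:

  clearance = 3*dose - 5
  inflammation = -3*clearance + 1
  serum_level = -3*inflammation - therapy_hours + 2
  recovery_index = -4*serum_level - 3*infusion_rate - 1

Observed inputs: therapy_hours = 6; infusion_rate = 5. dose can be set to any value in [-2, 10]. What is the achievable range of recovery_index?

-888 to 408

Substituting into the inflammation equation gives inflammation = -9*dose + 16.
serum_level becomes 27*dose - 52.
This gives recovery_index = -108*dose + 192.
Linear in dose, so extremes are at the endpoints: dose = -2 gives recovery_index = 408; dose = 10 gives recovery_index = -888.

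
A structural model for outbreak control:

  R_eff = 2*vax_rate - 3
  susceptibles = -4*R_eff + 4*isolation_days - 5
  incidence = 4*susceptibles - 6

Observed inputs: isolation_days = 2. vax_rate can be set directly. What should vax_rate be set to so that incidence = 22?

Substituting into the susceptibles equation gives susceptibles = -8*vax_rate + 15.
Substituting into the incidence equation gives incidence = -32*vax_rate + 54.
Solve -32*vax_rate + 54 = 22: vax_rate = (22 - 54) / -32 = 1.

vax_rate = 1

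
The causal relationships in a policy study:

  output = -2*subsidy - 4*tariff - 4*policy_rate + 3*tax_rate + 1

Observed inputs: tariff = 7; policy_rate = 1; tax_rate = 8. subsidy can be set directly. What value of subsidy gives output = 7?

subsidy = -7

Substituting into the output equation gives output = -2*subsidy - 7.
Solve -2*subsidy - 7 = 7: subsidy = (7 + 7) / -2 = -7.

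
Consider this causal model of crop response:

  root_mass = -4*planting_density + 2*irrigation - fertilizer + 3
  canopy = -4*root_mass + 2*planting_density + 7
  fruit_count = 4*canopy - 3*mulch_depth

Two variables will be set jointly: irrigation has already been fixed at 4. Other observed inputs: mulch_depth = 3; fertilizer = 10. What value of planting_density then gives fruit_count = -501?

With irrigation held at 4:
Substituting into the root_mass equation gives root_mass = -4*planting_density + 1.
Substituting into the canopy equation gives canopy = 18*planting_density + 3.
This gives fruit_count = 72*planting_density + 3.
Solve 72*planting_density + 3 = -501: planting_density = (-501 - 3) / 72 = -7.

planting_density = -7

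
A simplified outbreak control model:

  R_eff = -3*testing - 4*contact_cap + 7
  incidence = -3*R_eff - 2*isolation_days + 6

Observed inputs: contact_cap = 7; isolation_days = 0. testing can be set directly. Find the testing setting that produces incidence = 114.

Substituting into the R_eff equation gives R_eff = -3*testing - 21.
This gives incidence = 9*testing + 69.
Solve 9*testing + 69 = 114: testing = (114 - 69) / 9 = 5.

testing = 5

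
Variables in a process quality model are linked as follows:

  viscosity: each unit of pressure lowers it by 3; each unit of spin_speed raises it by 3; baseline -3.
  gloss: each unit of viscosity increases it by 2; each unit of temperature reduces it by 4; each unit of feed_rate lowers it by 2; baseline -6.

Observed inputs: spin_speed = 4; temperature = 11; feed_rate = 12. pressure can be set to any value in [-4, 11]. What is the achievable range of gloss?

-122 to -32

Substituting into the viscosity equation gives viscosity = -3*pressure + 9.
Substituting into the gloss equation gives gloss = -6*pressure - 56.
Linear in pressure, so extremes are at the endpoints: pressure = -4 gives gloss = -32; pressure = 11 gives gloss = -122.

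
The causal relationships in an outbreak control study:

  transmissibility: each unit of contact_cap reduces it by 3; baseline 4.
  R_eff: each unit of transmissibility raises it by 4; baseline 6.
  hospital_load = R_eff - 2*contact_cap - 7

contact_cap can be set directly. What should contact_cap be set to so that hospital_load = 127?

Substituting into the R_eff equation gives R_eff = -12*contact_cap + 22.
So hospital_load = -14*contact_cap + 15.
Solve -14*contact_cap + 15 = 127: contact_cap = (127 - 15) / -14 = -8.

contact_cap = -8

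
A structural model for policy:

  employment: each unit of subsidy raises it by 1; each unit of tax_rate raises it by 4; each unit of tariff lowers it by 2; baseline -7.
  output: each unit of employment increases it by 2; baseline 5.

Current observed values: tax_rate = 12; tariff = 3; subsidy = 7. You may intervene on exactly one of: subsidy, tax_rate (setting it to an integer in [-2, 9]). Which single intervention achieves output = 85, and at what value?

set subsidy = 5

Intervening on subsidy: with other inputs at their observed values, output = 2*subsidy + 75. Solving for 85 gives subsidy = 5, within [-2, 9].
Intervening on tax_rate: output = 8*tax_rate - 7. Reaching 85 requires tax_rate = 23/2, not an integer.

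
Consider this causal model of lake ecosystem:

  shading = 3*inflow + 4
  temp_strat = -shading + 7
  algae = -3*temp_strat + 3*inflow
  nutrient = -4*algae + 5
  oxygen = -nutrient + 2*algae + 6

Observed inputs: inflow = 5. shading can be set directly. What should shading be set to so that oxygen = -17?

Intervening on shading fixes its value directly, overriding its dependence on inflow.
Substituting into the algae equation gives algae = 3*shading - 6.
Substituting into the nutrient equation gives nutrient = -12*shading + 29.
oxygen becomes 18*shading - 35.
Solve 18*shading - 35 = -17: shading = (-17 + 35) / 18 = 1.

shading = 1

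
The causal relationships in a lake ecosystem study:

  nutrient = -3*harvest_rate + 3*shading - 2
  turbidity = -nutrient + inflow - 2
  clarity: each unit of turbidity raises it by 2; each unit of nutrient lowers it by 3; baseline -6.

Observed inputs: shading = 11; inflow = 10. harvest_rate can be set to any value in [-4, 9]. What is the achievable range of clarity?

-205 to -10

Substituting into the nutrient equation gives nutrient = -3*harvest_rate + 31.
turbidity becomes 3*harvest_rate - 23.
Substituting into the clarity equation gives clarity = 15*harvest_rate - 145.
Linear in harvest_rate, so extremes are at the endpoints: harvest_rate = -4 gives clarity = -205; harvest_rate = 9 gives clarity = -10.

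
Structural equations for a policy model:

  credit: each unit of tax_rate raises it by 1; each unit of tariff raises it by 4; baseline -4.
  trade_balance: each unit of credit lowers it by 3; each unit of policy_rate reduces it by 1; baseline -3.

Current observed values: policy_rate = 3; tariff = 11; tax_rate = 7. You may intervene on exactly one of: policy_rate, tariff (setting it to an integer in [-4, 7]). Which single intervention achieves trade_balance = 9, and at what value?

set tariff = -2

Intervening on policy_rate: trade_balance = -policy_rate - 144. Reaching 9 requires policy_rate = -153, outside [-4, 7].
Intervening on tariff: with other inputs at their observed values, trade_balance = -12*tariff - 15. Solving for 9 gives tariff = -2, within [-4, 7].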